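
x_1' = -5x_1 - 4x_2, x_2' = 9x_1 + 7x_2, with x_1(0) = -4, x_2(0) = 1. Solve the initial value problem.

Coefficient matrix A = [[-5, -4], [9, 7]].
Characteristic polynomial det(A - λI) = λ^2 - 2λ + 1 = 0.
Single eigenvalue λ = 1 with algebraic multiplicity 2.
Eigenvector v = (2,-3); generalized eigenvector w with (A-λI)w=v is (-1,1).
General solution: e^(t)[c_1·v + c_2·(t·v + w)].
Applying x_1(0)=-4, x_2(0)=1 gives c_1=3, c_2=10.

x_1(t) = 20te^(t) - 4e^(t), x_2(t) = -30te^(t) + e^(t)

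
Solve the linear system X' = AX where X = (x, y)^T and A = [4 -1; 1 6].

x(t) = c_1e^(5t) + c_2te^(5t) + 2c_2e^(5t), y(t) = -c_1e^(5t) - c_2te^(5t) - 3c_2e^(5t)

Coefficient matrix A = [[4, -1], [1, 6]].
Characteristic polynomial det(A - λI) = λ^2 - 10λ + 25 = 0.
Single eigenvalue λ = 5 with algebraic multiplicity 2.
Eigenvector v = (1,-1); generalized eigenvector w with (A-λI)w=v is (2,-3).
General solution: e^(5t)[c_1·v + c_2·(t·v + w)].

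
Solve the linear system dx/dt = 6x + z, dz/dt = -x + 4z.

Coefficient matrix A = [[6, 1], [-1, 4]].
Characteristic polynomial det(A - λI) = λ^2 - 10λ + 25 = 0.
Single eigenvalue λ = 5 with algebraic multiplicity 2.
Eigenvector v = (-1,1); generalized eigenvector w with (A-λI)w=v is (1,-2).
General solution: e^(5t)[c_1·v + c_2·(t·v + w)].

x(t) = -c_1e^(5t) - c_2te^(5t) + c_2e^(5t), z(t) = c_1e^(5t) + c_2te^(5t) - 2c_2e^(5t)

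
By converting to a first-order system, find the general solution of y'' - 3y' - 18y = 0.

Let x_1 = y, x_2 = y'. Then x_1' = x_2 and x_2' = 18x_1 + 3x_2.
A = [[0,1],[18,3]]; det(A-λI) = λ^2 - 3λ - 18.
Eigenvalues λ = 6, -3 with eigenvectors (1,6), (1,-3).

y(t) = c_1e^(6t) + c_2e^(-3t)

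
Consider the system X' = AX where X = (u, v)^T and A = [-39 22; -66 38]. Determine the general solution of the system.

Coefficient matrix A = [[-39, 22], [-66, 38]].
Characteristic polynomial det(A - λI) = λ^2 + λ - 30 = 0.
Eigenvalues λ = -6, 5.
For λ=-6: (A-λI) row 1 is [-33, 22], so an eigenvector is (2, 3).
For λ=5: (A-λI) row 1 is [-44, 22], so an eigenvector is (-1, -2).
General solution: c_1e^(-6t)(2,3) + c_2e^(5t)(-1,-2).

u(t) = 2c_1e^(-6t) - c_2e^(5t), v(t) = 3c_1e^(-6t) - 2c_2e^(5t)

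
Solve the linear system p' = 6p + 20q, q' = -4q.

Coefficient matrix A = [[6, 20], [0, -4]].
Characteristic polynomial det(A - λI) = λ^2 - 2λ - 24 = 0.
Eigenvalues λ = 6, -4.
For λ=6: (A-λI) row 1 is [0, 20], so an eigenvector is (-1, 0).
For λ=-4: (A-λI) row 1 is [10, 20], so an eigenvector is (-2, 1).
General solution: c_1e^(6t)(-1,0) + c_2e^(-4t)(-2,1).

p(t) = -c_1e^(6t) - 2c_2e^(-4t), q(t) = c_2e^(-4t)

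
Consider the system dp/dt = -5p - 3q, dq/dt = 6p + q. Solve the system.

Coefficient matrix A = [[-5, -3], [6, 1]].
Characteristic polynomial det(A - λI) = λ^2 + 4λ + 13 = 0.
Eigenvalues λ = -2 ± 3i (complex conjugate pair).
For λ=-2+3i: an eigenvector is (0,-1) - i(1,-1) = (0 - i, -1 + i).
A real fundamental pair from Re and Im of e^((-2+3i)t)v: X_1 = e^(-2t)(cos(3t)·(0,-1) + sin(3t)·(1,-1)), X_2 = e^(-2t)(sin(3t)·(0,-1) - cos(3t)·(1,-1)).
General solution: K_1X_1 + K_2X_2.

p(t) = K_1e^(-2t)sin(3t) - K_2e^(-2t)cos(3t), q(t) = -K_1e^(-2t)sin(3t) - K_1e^(-2t)cos(3t) - K_2e^(-2t)sin(3t) + K_2e^(-2t)cos(3t)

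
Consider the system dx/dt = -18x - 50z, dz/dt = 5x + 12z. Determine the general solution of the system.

x(t) = -3c_1e^(-3t)sin(5t) + c_1e^(-3t)cos(5t) + c_2e^(-3t)sin(5t) + 3c_2e^(-3t)cos(5t), z(t) = c_1e^(-3t)sin(5t) - c_2e^(-3t)cos(5t)

Coefficient matrix A = [[-18, -50], [5, 12]].
Characteristic polynomial det(A - λI) = λ^2 + 6λ + 34 = 0.
Eigenvalues λ = -3 ± 5i (complex conjugate pair).
For λ=-3+5i: an eigenvector is (1,0) - i(-3,1) = (1 + 3i, 0 - i).
A real fundamental pair from Re and Im of e^((-3+5i)t)v: X_1 = e^(-3t)(cos(5t)·(1,0) + sin(5t)·(-3,1)), X_2 = e^(-3t)(sin(5t)·(1,0) - cos(5t)·(-3,1)).
General solution: c_1X_1 + c_2X_2.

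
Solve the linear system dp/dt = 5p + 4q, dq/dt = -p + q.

Coefficient matrix A = [[5, 4], [-1, 1]].
Characteristic polynomial det(A - λI) = λ^2 - 6λ + 9 = 0.
Single eigenvalue λ = 3 with algebraic multiplicity 2.
Eigenvector v = (2,-1); generalized eigenvector w with (A-λI)w=v is (-1,1).
General solution: e^(3t)[c_1·v + c_2·(t·v + w)].

p(t) = 2c_1e^(3t) + 2c_2te^(3t) - c_2e^(3t), q(t) = -c_1e^(3t) - c_2te^(3t) + c_2e^(3t)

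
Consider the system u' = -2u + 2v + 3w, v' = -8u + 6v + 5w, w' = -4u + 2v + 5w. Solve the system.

u(t) = C_1e^(2t) + C_2e^(3t) + 2C_3e^(4t), v(t) = 2C_1e^(2t) + C_2e^(3t) + 3C_3e^(4t), w(t) = C_2e^(3t) + 2C_3e^(4t)

Coefficient matrix A = [[-2, 2, 3], [-8, 6, 5], [-4, 2, 5]].
det(A - λI) = 0 gives eigenvalues λ = 2, 3, 4.
For λ=2: eigenvector (1,2,0).
For λ=3: eigenvector (1,1,1).
For λ=4: eigenvector (2,3,2).
General solution: C_1e^(2t)(1,2,0) + C_2e^(3t)(1,1,1) + C_3e^(4t)(2,3,2).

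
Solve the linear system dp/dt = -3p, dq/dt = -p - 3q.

Coefficient matrix A = [[-3, 0], [-1, -3]].
Characteristic polynomial det(A - λI) = λ^2 + 6λ + 9 = 0.
Single eigenvalue λ = -3 with algebraic multiplicity 2.
Eigenvector v = (0,1); generalized eigenvector w with (A-λI)w=v is (-1,-3).
General solution: e^(-3t)[c_1·v + c_2·(t·v + w)].

p(t) = -c_2e^(-3t), q(t) = c_1e^(-3t) + c_2te^(-3t) - 3c_2e^(-3t)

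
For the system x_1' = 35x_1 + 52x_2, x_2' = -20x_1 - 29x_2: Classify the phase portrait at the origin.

unstable spiral

A = [[35,52],[-20,-29]]; det(A-λI) = λ^2 - 6λ + 25.
λ = 3 ± 4i: positive real part.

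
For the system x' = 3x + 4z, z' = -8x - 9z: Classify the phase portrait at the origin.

stable node

A = [[3,4],[-8,-9]]; det(A-λI) = λ^2 + 6λ + 5.
λ = -1, -5: both negative.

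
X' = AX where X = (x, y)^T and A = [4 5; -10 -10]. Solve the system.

Coefficient matrix A = [[4, 5], [-10, -10]].
Characteristic polynomial det(A - λI) = λ^2 + 6λ + 10 = 0.
Eigenvalues λ = -3 ± i (complex conjugate pair).
For λ=-3+i: an eigenvector is (2,-3) - i(-1,1) = (2 + i, -3 - i).
A real fundamental pair from Re and Im of e^((-3+i)t)v: X_1 = e^(-3t)(cos(t)·(2,-3) + sin(t)·(-1,1)), X_2 = e^(-3t)(sin(t)·(2,-3) - cos(t)·(-1,1)).
General solution: C_1X_1 + C_2X_2.

x(t) = -C_1e^(-3t)sin(t) + 2C_1e^(-3t)cos(t) + 2C_2e^(-3t)sin(t) + C_2e^(-3t)cos(t), y(t) = C_1e^(-3t)sin(t) - 3C_1e^(-3t)cos(t) - 3C_2e^(-3t)sin(t) - C_2e^(-3t)cos(t)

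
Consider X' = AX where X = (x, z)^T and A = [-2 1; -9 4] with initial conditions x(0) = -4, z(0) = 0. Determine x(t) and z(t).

Coefficient matrix A = [[-2, 1], [-9, 4]].
Characteristic polynomial det(A - λI) = λ^2 - 2λ + 1 = 0.
Single eigenvalue λ = 1 with algebraic multiplicity 2.
Eigenvector v = (1,3); generalized eigenvector w with (A-λI)w=v is (-1,-2).
General solution: e^(t)[c_1·v + c_2·(t·v + w)].
Applying x(0)=-4, z(0)=0 gives c_1=8, c_2=12.

x(t) = 12te^(t) - 4e^(t), z(t) = 36te^(t)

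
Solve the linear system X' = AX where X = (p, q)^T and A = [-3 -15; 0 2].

Coefficient matrix A = [[-3, -15], [0, 2]].
Characteristic polynomial det(A - λI) = λ^2 + λ - 6 = 0.
Eigenvalues λ = -3, 2.
For λ=-3: (A-λI) row 1 is [0, -15], so an eigenvector is (1, 0).
For λ=2: (A-λI) row 1 is [-5, -15], so an eigenvector is (3, -1).
General solution: c_1e^(-3t)(1,0) + c_2e^(2t)(3,-1).

p(t) = c_1e^(-3t) + 3c_2e^(2t), q(t) = -c_2e^(2t)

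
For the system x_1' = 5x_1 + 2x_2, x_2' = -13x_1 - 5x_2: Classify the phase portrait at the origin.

center

A = [[5,2],[-13,-5]]; det(A-λI) = λ^2 + 1.
λ = 0 ± i: zero real part.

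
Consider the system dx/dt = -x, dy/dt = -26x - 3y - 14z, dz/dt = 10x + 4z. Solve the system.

Coefficient matrix A = [[-1, 0, 0], [-26, -3, -14], [10, 0, 4]].
det(A - λI) = 0 gives eigenvalues λ = 4, -3, -1.
For λ=4: eigenvector (0,-2,1).
For λ=-3: eigenvector (0,1,0).
For λ=-1: eigenvector (1,1,-2).
General solution: C_1e^(4t)(0,-2,1) + C_2e^(-3t)(0,1,0) + C_3e^(-t)(1,1,-2).

x(t) = C_3e^(-t), y(t) = -2C_1e^(4t) + C_2e^(-3t) + C_3e^(-t), z(t) = C_1e^(4t) - 2C_3e^(-t)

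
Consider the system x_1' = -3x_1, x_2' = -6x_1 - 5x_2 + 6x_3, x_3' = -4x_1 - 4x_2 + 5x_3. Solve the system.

x_1(t) = c_1e^(-3t), x_2(t) = 3c_1e^(-3t) + 3c_2e^(-t) + c_3e^(t), x_3(t) = 2c_1e^(-3t) + 2c_2e^(-t) + c_3e^(t)

Coefficient matrix A = [[-3, 0, 0], [-6, -5, 6], [-4, -4, 5]].
det(A - λI) = 0 gives eigenvalues λ = -3, -1, 1.
For λ=-3: eigenvector (1,3,2).
For λ=-1: eigenvector (0,3,2).
For λ=1: eigenvector (0,1,1).
General solution: c_1e^(-3t)(1,3,2) + c_2e^(-t)(0,3,2) + c_3e^(t)(0,1,1).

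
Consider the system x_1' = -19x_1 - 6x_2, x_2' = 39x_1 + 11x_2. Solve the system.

x_1(t) = -K_1e^(-4t)sin(3t) - K_1e^(-4t)cos(3t) - K_2e^(-4t)sin(3t) + K_2e^(-4t)cos(3t), x_2(t) = 2K_1e^(-4t)sin(3t) + 3K_1e^(-4t)cos(3t) + 3K_2e^(-4t)sin(3t) - 2K_2e^(-4t)cos(3t)

Coefficient matrix A = [[-19, -6], [39, 11]].
Characteristic polynomial det(A - λI) = λ^2 + 8λ + 25 = 0.
Eigenvalues λ = -4 ± 3i (complex conjugate pair).
For λ=-4+3i: an eigenvector is (-1,3) - i(-1,2) = (-1 + i, 3 - 2i).
A real fundamental pair from Re and Im of e^((-4+3i)t)v: X_1 = e^(-4t)(cos(3t)·(-1,3) + sin(3t)·(-1,2)), X_2 = e^(-4t)(sin(3t)·(-1,3) - cos(3t)·(-1,2)).
General solution: K_1X_1 + K_2X_2.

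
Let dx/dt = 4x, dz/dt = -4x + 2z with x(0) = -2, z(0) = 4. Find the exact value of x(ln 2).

A = [[4,0],[-4,2]]; eigenvalues λ = 2, 4.
Eigenvectors: (0,1) for λ=2, (1,-2) for λ=4.
From the initial condition, c_1 = 0, c_2 = -2.
x(ln 2) = (0)(2^2)(0) + (-2)(2^4)(1) = -32.

-32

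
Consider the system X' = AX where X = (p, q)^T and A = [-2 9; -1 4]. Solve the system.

p(t) = -3C_1e^(t) - 3C_2te^(t) + C_2e^(t), q(t) = -C_1e^(t) - C_2te^(t)

Coefficient matrix A = [[-2, 9], [-1, 4]].
Characteristic polynomial det(A - λI) = λ^2 - 2λ + 1 = 0.
Single eigenvalue λ = 1 with algebraic multiplicity 2.
Eigenvector v = (-3,-1); generalized eigenvector w with (A-λI)w=v is (1,0).
General solution: e^(t)[C_1·v + C_2·(t·v + w)].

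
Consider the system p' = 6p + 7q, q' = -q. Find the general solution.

Coefficient matrix A = [[6, 7], [0, -1]].
Characteristic polynomial det(A - λI) = λ^2 - 5λ - 6 = 0.
Eigenvalues λ = -1, 6.
For λ=-1: (A-λI) row 1 is [7, 7], so an eigenvector is (1, -1).
For λ=6: (A-λI) row 1 is [0, 7], so an eigenvector is (1, 0).
General solution: K_1e^(-t)(1,-1) + K_2e^(6t)(1,0).

p(t) = K_1e^(-t) + K_2e^(6t), q(t) = -K_1e^(-t)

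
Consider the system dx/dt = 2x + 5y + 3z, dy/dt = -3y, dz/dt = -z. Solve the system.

x(t) = K_1e^(2t) - K_2e^(-3t) - K_3e^(-t), y(t) = K_2e^(-3t), z(t) = K_3e^(-t)

Coefficient matrix A = [[2, 5, 3], [0, -3, 0], [0, 0, -1]].
det(A - λI) = 0 gives eigenvalues λ = 2, -3, -1.
For λ=2: eigenvector (1,0,0).
For λ=-3: eigenvector (-1,1,0).
For λ=-1: eigenvector (-1,0,1).
General solution: K_1e^(2t)(1,0,0) + K_2e^(-3t)(-1,1,0) + K_3e^(-t)(-1,0,1).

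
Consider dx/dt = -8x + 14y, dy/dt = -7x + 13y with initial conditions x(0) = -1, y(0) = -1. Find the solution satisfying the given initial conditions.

x(t) = -e^(6t), y(t) = -e^(6t)

Coefficient matrix A = [[-8, 14], [-7, 13]].
Characteristic polynomial det(A - λI) = λ^2 - 5λ - 6 = 0.
Eigenvalues λ = -1, 6.
For λ=-1: (A-λI) row 1 is [-7, 14], so an eigenvector is (-2, -1).
For λ=6: (A-λI) row 1 is [-14, 14], so an eigenvector is (1, 1).
General solution: C_1e^(-t)(-2,-1) + C_2e^(6t)(1,1).
Applying x(0)=-1, y(0)=-1 gives C_1=0, C_2=-1.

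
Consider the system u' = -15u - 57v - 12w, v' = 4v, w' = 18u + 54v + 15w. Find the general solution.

Coefficient matrix A = [[-15, -57, -12], [0, 4, 0], [18, 54, 15]].
det(A - λI) = 0 gives eigenvalues λ = 3, 4, -3.
For λ=3: eigenvector (-2,0,3).
For λ=4: eigenvector (-3,1,0).
For λ=-3: eigenvector (-1,0,1).
General solution: C_1e^(3t)(-2,0,3) + C_2e^(4t)(-3,1,0) + C_3e^(-3t)(-1,0,1).

u(t) = -2C_1e^(3t) - 3C_2e^(4t) - C_3e^(-3t), v(t) = C_2e^(4t), w(t) = 3C_1e^(3t) + C_3e^(-3t)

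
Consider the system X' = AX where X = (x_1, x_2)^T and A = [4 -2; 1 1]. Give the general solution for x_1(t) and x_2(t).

x_1(t) = -c_1e^(2t) + 2c_2e^(3t), x_2(t) = -c_1e^(2t) + c_2e^(3t)

Coefficient matrix A = [[4, -2], [1, 1]].
Characteristic polynomial det(A - λI) = λ^2 - 5λ + 6 = 0.
Eigenvalues λ = 2, 3.
For λ=2: (A-λI) row 1 is [2, -2], so an eigenvector is (-1, -1).
For λ=3: (A-λI) row 1 is [1, -2], so an eigenvector is (2, 1).
General solution: c_1e^(2t)(-1,-1) + c_2e^(3t)(2,1).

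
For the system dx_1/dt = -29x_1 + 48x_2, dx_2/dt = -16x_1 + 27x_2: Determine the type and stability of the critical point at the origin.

saddle

A = [[-29,48],[-16,27]]; det(A-λI) = λ^2 + 2λ - 15.
λ = 3, -5: opposite signs.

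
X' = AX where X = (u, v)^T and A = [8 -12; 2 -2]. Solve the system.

Coefficient matrix A = [[8, -12], [2, -2]].
Characteristic polynomial det(A - λI) = λ^2 - 6λ + 8 = 0.
Eigenvalues λ = 4, 2.
For λ=4: (A-λI) row 1 is [4, -12], so an eigenvector is (-3, -1).
For λ=2: (A-λI) row 1 is [6, -12], so an eigenvector is (-2, -1).
General solution: C_1e^(4t)(-3,-1) + C_2e^(2t)(-2,-1).

u(t) = -3C_1e^(4t) - 2C_2e^(2t), v(t) = -C_1e^(4t) - C_2e^(2t)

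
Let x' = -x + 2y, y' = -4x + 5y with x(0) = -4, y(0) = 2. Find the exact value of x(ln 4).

A = [[-1,2],[-4,5]]; eigenvalues λ = 1, 3.
Eigenvectors: (1,1) for λ=1, (1,2) for λ=3.
From the initial condition, c_1 = -10, c_2 = 6.
x(ln 4) = (-10)(4^1)(1) + (6)(4^3)(1) = 344.

344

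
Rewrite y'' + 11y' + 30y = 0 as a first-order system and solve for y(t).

Let x_1 = y, x_2 = y'. Then x_1' = x_2 and x_2' = -30x_1 - 11x_2.
A = [[0,1],[-30,-11]]; det(A-λI) = λ^2 + 11λ + 30.
Eigenvalues λ = -6, -5 with eigenvectors (1,-6), (1,-5).

y(t) = C_1e^(-6t) + C_2e^(-5t)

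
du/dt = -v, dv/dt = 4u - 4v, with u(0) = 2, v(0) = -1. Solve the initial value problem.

u(t) = 5te^(-2t) + 2e^(-2t), v(t) = 10te^(-2t) - e^(-2t)

Coefficient matrix A = [[0, -1], [4, -4]].
Characteristic polynomial det(A - λI) = λ^2 + 4λ + 4 = 0.
Single eigenvalue λ = -2 with algebraic multiplicity 2.
Eigenvector v = (1,2); generalized eigenvector w with (A-λI)w=v is (2,3).
General solution: e^(-2t)[c_1·v + c_2·(t·v + w)].
Applying u(0)=2, v(0)=-1 gives c_1=-8, c_2=5.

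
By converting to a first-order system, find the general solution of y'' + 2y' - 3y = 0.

y(t) = C_1e^(-3t) + C_2e^(t)

Let x_1 = y, x_2 = y'. Then x_1' = x_2 and x_2' = 3x_1 - 2x_2.
A = [[0,1],[3,-2]]; det(A-λI) = λ^2 + 2λ - 3.
Eigenvalues λ = -3, 1 with eigenvectors (1,-3), (1,1).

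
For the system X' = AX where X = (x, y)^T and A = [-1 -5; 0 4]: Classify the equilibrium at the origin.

A = [[-1,-5],[0,4]]; det(A-λI) = λ^2 - 3λ - 4.
λ = -1, 4: opposite signs.

saddle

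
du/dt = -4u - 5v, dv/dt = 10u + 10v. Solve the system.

u(t) = 2c_1e^(3t)sin(t) - c_1e^(3t)cos(t) - c_2e^(3t)sin(t) - 2c_2e^(3t)cos(t), v(t) = -3c_1e^(3t)sin(t) + c_1e^(3t)cos(t) + c_2e^(3t)sin(t) + 3c_2e^(3t)cos(t)

Coefficient matrix A = [[-4, -5], [10, 10]].
Characteristic polynomial det(A - λI) = λ^2 - 6λ + 10 = 0.
Eigenvalues λ = 3 ± i (complex conjugate pair).
For λ=3+i: an eigenvector is (-1,1) - i(2,-3) = (-1 - 2i, 1 + 3i).
A real fundamental pair from Re and Im of e^((3+i)t)v: X_1 = e^(3t)(cos(t)·(-1,1) + sin(t)·(2,-3)), X_2 = e^(3t)(sin(t)·(-1,1) - cos(t)·(2,-3)).
General solution: c_1X_1 + c_2X_2.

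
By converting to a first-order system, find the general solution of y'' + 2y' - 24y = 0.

Let x_1 = y, x_2 = y'. Then x_1' = x_2 and x_2' = 24x_1 - 2x_2.
A = [[0,1],[24,-2]]; det(A-λI) = λ^2 + 2λ - 24.
Eigenvalues λ = 4, -6 with eigenvectors (1,4), (1,-6).

y(t) = K_1e^(4t) + K_2e^(-6t)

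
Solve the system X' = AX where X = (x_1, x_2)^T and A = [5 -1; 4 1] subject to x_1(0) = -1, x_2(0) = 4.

x_1(t) = -6te^(3t) - e^(3t), x_2(t) = -12te^(3t) + 4e^(3t)

Coefficient matrix A = [[5, -1], [4, 1]].
Characteristic polynomial det(A - λI) = λ^2 - 6λ + 9 = 0.
Single eigenvalue λ = 3 with algebraic multiplicity 2.
Eigenvector v = (-1,-2); generalized eigenvector w with (A-λI)w=v is (0,1).
General solution: e^(3t)[c_1·v + c_2·(t·v + w)].
Applying x_1(0)=-1, x_2(0)=4 gives c_1=1, c_2=6.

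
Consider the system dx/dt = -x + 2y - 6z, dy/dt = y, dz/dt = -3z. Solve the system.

Coefficient matrix A = [[-1, 2, -6], [0, 1, 0], [0, 0, -3]].
det(A - λI) = 0 gives eigenvalues λ = -1, 1, -3.
For λ=-1: eigenvector (1,0,0).
For λ=1: eigenvector (1,1,0).
For λ=-3: eigenvector (3,0,1).
General solution: K_1e^(-t)(1,0,0) + K_2e^(t)(1,1,0) + K_3e^(-3t)(3,0,1).

x(t) = K_1e^(-t) + K_2e^(t) + 3K_3e^(-3t), y(t) = K_2e^(t), z(t) = K_3e^(-3t)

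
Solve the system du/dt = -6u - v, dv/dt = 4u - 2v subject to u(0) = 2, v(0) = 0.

u(t) = -4te^(-4t) + 2e^(-4t), v(t) = 8te^(-4t)

Coefficient matrix A = [[-6, -1], [4, -2]].
Characteristic polynomial det(A - λI) = λ^2 + 8λ + 16 = 0.
Single eigenvalue λ = -4 with algebraic multiplicity 2.
Eigenvector v = (1,-2); generalized eigenvector w with (A-λI)w=v is (-1,1).
General solution: e^(-4t)[K_1·v + K_2·(t·v + w)].
Applying u(0)=2, v(0)=0 gives K_1=-2, K_2=-4.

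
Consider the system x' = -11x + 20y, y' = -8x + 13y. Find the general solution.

x(t) = -C_1e^(t)sin(4t) + 2C_1e^(t)cos(4t) + 2C_2e^(t)sin(4t) + C_2e^(t)cos(4t), y(t) = -C_1e^(t)sin(4t) + C_1e^(t)cos(4t) + C_2e^(t)sin(4t) + C_2e^(t)cos(4t)

Coefficient matrix A = [[-11, 20], [-8, 13]].
Characteristic polynomial det(A - λI) = λ^2 - 2λ + 17 = 0.
Eigenvalues λ = 1 ± 4i (complex conjugate pair).
For λ=1+4i: an eigenvector is (2,1) - i(-1,-1) = (2 + i, 1 + i).
A real fundamental pair from Re and Im of e^((1+4i)t)v: X_1 = e^(t)(cos(4t)·(2,1) + sin(4t)·(-1,-1)), X_2 = e^(t)(sin(4t)·(2,1) - cos(4t)·(-1,-1)).
General solution: C_1X_1 + C_2X_2.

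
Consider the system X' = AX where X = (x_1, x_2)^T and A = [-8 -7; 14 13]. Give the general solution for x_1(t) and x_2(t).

x_1(t) = -c_1e^(6t) - c_2e^(-t), x_2(t) = 2c_1e^(6t) + c_2e^(-t)

Coefficient matrix A = [[-8, -7], [14, 13]].
Characteristic polynomial det(A - λI) = λ^2 - 5λ - 6 = 0.
Eigenvalues λ = 6, -1.
For λ=6: (A-λI) row 1 is [-14, -7], so an eigenvector is (-1, 2).
For λ=-1: (A-λI) row 1 is [-7, -7], so an eigenvector is (-1, 1).
General solution: c_1e^(6t)(-1,2) + c_2e^(-t)(-1,1).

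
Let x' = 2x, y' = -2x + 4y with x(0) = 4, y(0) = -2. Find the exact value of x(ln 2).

A = [[2,0],[-2,4]]; eigenvalues λ = 2, 4.
Eigenvectors: (1,1) for λ=2, (0,-1) for λ=4.
From the initial condition, c_1 = 4, c_2 = 6.
x(ln 2) = (4)(2^2)(1) + (6)(2^4)(0) = 16.

16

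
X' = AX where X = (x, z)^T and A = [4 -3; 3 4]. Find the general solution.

x(t) = K_1e^(4t)sin(3t) - K_2e^(4t)cos(3t), z(t) = -K_1e^(4t)cos(3t) - K_2e^(4t)sin(3t)

Coefficient matrix A = [[4, -3], [3, 4]].
Characteristic polynomial det(A - λI) = λ^2 - 8λ + 25 = 0.
Eigenvalues λ = 4 ± 3i (complex conjugate pair).
For λ=4+3i: an eigenvector is (0,-1) - i(1,0) = (0 - i, -1).
A real fundamental pair from Re and Im of e^((4+3i)t)v: X_1 = e^(4t)(cos(3t)·(0,-1) + sin(3t)·(1,0)), X_2 = e^(4t)(sin(3t)·(0,-1) - cos(3t)·(1,0)).
General solution: K_1X_1 + K_2X_2.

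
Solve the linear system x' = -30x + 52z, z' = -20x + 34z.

Coefficient matrix A = [[-30, 52], [-20, 34]].
Characteristic polynomial det(A - λI) = λ^2 - 4λ + 20 = 0.
Eigenvalues λ = 2 ± 4i (complex conjugate pair).
For λ=2+4i: an eigenvector is (3,2) - i(2,1) = (3 - 2i, 2 - i).
A real fundamental pair from Re and Im of e^((2+4i)t)v: X_1 = e^(2t)(cos(4t)·(3,2) + sin(4t)·(2,1)), X_2 = e^(2t)(sin(4t)·(3,2) - cos(4t)·(2,1)).
General solution: C_1X_1 + C_2X_2.

x(t) = 2C_1e^(2t)sin(4t) + 3C_1e^(2t)cos(4t) + 3C_2e^(2t)sin(4t) - 2C_2e^(2t)cos(4t), z(t) = C_1e^(2t)sin(4t) + 2C_1e^(2t)cos(4t) + 2C_2e^(2t)sin(4t) - C_2e^(2t)cos(4t)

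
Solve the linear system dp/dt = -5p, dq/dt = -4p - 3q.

p(t) = -c_2e^(-5t), q(t) = -c_1e^(-3t) - 2c_2e^(-5t)

Coefficient matrix A = [[-5, 0], [-4, -3]].
Characteristic polynomial det(A - λI) = λ^2 + 8λ + 15 = 0.
Eigenvalues λ = -3, -5.
For λ=-3: (A-λI) row 1 is [-2, 0], so an eigenvector is (0, -1).
For λ=-5: (A-λI) row 2 is [-4, 2], so an eigenvector is (-1, -2).
General solution: c_1e^(-3t)(0,-1) + c_2e^(-5t)(-1,-2).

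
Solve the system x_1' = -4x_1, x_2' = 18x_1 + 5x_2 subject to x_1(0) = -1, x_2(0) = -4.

Coefficient matrix A = [[-4, 0], [18, 5]].
Characteristic polynomial det(A - λI) = λ^2 - λ - 20 = 0.
Eigenvalues λ = -4, 5.
For λ=-4: (A-λI) row 2 is [18, 9], so an eigenvector is (1, -2).
For λ=5: (A-λI) row 1 is [-9, 0], so an eigenvector is (0, 1).
General solution: c_1e^(-4t)(1,-2) + c_2e^(5t)(0,1).
Applying x_1(0)=-1, x_2(0)=-4 gives c_1=-1, c_2=-6.

x_1(t) = -e^(-4t), x_2(t) = -6e^(5t) + 2e^(-4t)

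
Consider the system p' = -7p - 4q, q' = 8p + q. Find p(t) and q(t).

Coefficient matrix A = [[-7, -4], [8, 1]].
Characteristic polynomial det(A - λI) = λ^2 + 6λ + 25 = 0.
Eigenvalues λ = -3 ± 4i (complex conjugate pair).
For λ=-3+4i: an eigenvector is (0,-1) - i(1,-1) = (0 - i, -1 + i).
A real fundamental pair from Re and Im of e^((-3+4i)t)v: X_1 = e^(-3t)(cos(4t)·(0,-1) + sin(4t)·(1,-1)), X_2 = e^(-3t)(sin(4t)·(0,-1) - cos(4t)·(1,-1)).
General solution: K_1X_1 + K_2X_2.

p(t) = K_1e^(-3t)sin(4t) - K_2e^(-3t)cos(4t), q(t) = -K_1e^(-3t)sin(4t) - K_1e^(-3t)cos(4t) - K_2e^(-3t)sin(4t) + K_2e^(-3t)cos(4t)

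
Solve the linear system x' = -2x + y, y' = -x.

x(t) = C_1e^(-t) + C_2te^(-t) - C_2e^(-t), y(t) = C_1e^(-t) + C_2te^(-t)

Coefficient matrix A = [[-2, 1], [-1, 0]].
Characteristic polynomial det(A - λI) = λ^2 + 2λ + 1 = 0.
Single eigenvalue λ = -1 with algebraic multiplicity 2.
Eigenvector v = (1,1); generalized eigenvector w with (A-λI)w=v is (-1,0).
General solution: e^(-t)[C_1·v + C_2·(t·v + w)].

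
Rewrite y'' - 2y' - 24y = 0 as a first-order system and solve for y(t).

y(t) = K_1e^(6t) + K_2e^(-4t)

Let x_1 = y, x_2 = y'. Then x_1' = x_2 and x_2' = 24x_1 + 2x_2.
A = [[0,1],[24,2]]; det(A-λI) = λ^2 - 2λ - 24.
Eigenvalues λ = 6, -4 with eigenvectors (1,6), (1,-4).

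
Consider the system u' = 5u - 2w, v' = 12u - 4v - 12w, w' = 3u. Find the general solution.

Coefficient matrix A = [[5, 0, -2], [12, -4, -12], [3, 0, 0]].
det(A - λI) = 0 gives eigenvalues λ = 3, -4, 2.
For λ=3: eigenvector (1,0,1).
For λ=-4: eigenvector (0,1,0).
For λ=2: eigenvector (-2,2,-3).
General solution: C_1e^(3t)(1,0,1) + C_2e^(-4t)(0,1,0) + C_3e^(2t)(-2,2,-3).

u(t) = C_1e^(3t) - 2C_3e^(2t), v(t) = C_2e^(-4t) + 2C_3e^(2t), w(t) = C_1e^(3t) - 3C_3e^(2t)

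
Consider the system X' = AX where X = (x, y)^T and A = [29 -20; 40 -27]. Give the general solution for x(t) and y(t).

Coefficient matrix A = [[29, -20], [40, -27]].
Characteristic polynomial det(A - λI) = λ^2 - 2λ + 17 = 0.
Eigenvalues λ = 1 ± 4i (complex conjugate pair).
For λ=1+4i: an eigenvector is (1,1) - i(2,3) = (1 - 2i, 1 - 3i).
A real fundamental pair from Re and Im of e^((1+4i)t)v: X_1 = e^(t)(cos(4t)·(1,1) + sin(4t)·(2,3)), X_2 = e^(t)(sin(4t)·(1,1) - cos(4t)·(2,3)).
General solution: K_1X_1 + K_2X_2.

x(t) = 2K_1e^(t)sin(4t) + K_1e^(t)cos(4t) + K_2e^(t)sin(4t) - 2K_2e^(t)cos(4t), y(t) = 3K_1e^(t)sin(4t) + K_1e^(t)cos(4t) + K_2e^(t)sin(4t) - 3K_2e^(t)cos(4t)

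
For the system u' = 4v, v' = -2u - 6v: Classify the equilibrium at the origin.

stable node

A = [[0,4],[-2,-6]]; det(A-λI) = λ^2 + 6λ + 8.
λ = -4, -2: both negative.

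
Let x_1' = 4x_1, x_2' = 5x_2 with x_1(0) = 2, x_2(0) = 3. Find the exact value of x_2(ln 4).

A = [[4,0],[0,5]]; eigenvalues λ = 5, 4.
Eigenvectors: (0,1) for λ=5, (-1,0) for λ=4.
From the initial condition, c_1 = 3, c_2 = -2.
x_2(ln 4) = (3)(4^5)(1) + (-2)(4^4)(0) = 3072.

3072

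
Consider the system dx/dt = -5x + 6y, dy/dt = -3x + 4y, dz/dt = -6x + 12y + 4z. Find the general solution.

x(t) = -c_1e^(t) + 2c_2e^(-2t), y(t) = -c_1e^(t) + c_2e^(-2t), z(t) = 2c_1e^(t) + c_3e^(4t)

Coefficient matrix A = [[-5, 6, 0], [-3, 4, 0], [-6, 12, 4]].
det(A - λI) = 0 gives eigenvalues λ = 1, -2, 4.
For λ=1: eigenvector (-1,-1,2).
For λ=-2: eigenvector (2,1,0).
For λ=4: eigenvector (0,0,1).
General solution: c_1e^(t)(-1,-1,2) + c_2e^(-2t)(2,1,0) + c_3e^(4t)(0,0,1).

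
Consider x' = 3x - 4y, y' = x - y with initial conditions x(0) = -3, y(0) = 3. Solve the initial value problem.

x(t) = -18te^(t) - 3e^(t), y(t) = -9te^(t) + 3e^(t)

Coefficient matrix A = [[3, -4], [1, -1]].
Characteristic polynomial det(A - λI) = λ^2 - 2λ + 1 = 0.
Single eigenvalue λ = 1 with algebraic multiplicity 2.
Eigenvector v = (2,1); generalized eigenvector w with (A-λI)w=v is (3,1).
General solution: e^(t)[K_1·v + K_2·(t·v + w)].
Applying x(0)=-3, y(0)=3 gives K_1=12, K_2=-9.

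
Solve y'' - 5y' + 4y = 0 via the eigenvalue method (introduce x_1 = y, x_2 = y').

y(t) = K_1e^(4t) + K_2e^(t)

Let x_1 = y, x_2 = y'. Then x_1' = x_2 and x_2' = -4x_1 + 5x_2.
A = [[0,1],[-4,5]]; det(A-λI) = λ^2 - 5λ + 4.
Eigenvalues λ = 4, 1 with eigenvectors (1,4), (1,1).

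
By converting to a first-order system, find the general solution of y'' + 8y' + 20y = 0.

Let x_1 = y, x_2 = y'. Then x_1' = x_2 and x_2' = -20x_1 - 8x_2.
A = [[0,1],[-20,-8]]; det(A-λI) = λ^2 + 8λ + 20.
Eigenvalues λ = -4 ± 2i.

y(t) = C_1e^(-4t)cos(2t) + C_2e^(-4t)sin(2t)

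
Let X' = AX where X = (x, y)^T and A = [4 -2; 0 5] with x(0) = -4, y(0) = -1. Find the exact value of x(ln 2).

-32

A = [[4,-2],[0,5]]; eigenvalues λ = 5, 4.
Eigenvectors: (-2,1) for λ=5, (1,0) for λ=4.
From the initial condition, c_1 = -1, c_2 = -6.
x(ln 2) = (-1)(2^5)(-2) + (-6)(2^4)(1) = -32.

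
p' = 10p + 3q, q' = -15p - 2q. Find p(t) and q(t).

Coefficient matrix A = [[10, 3], [-15, -2]].
Characteristic polynomial det(A - λI) = λ^2 - 8λ + 25 = 0.
Eigenvalues λ = 4 ± 3i (complex conjugate pair).
For λ=4+3i: an eigenvector is (0,1) - i(1,-2) = (0 - i, 1 + 2i).
A real fundamental pair from Re and Im of e^((4+3i)t)v: X_1 = e^(4t)(cos(3t)·(0,1) + sin(3t)·(1,-2)), X_2 = e^(4t)(sin(3t)·(0,1) - cos(3t)·(1,-2)).
General solution: C_1X_1 + C_2X_2.

p(t) = C_1e^(4t)sin(3t) - C_2e^(4t)cos(3t), q(t) = -2C_1e^(4t)sin(3t) + C_1e^(4t)cos(3t) + C_2e^(4t)sin(3t) + 2C_2e^(4t)cos(3t)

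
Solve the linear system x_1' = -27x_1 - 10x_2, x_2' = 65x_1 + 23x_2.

Coefficient matrix A = [[-27, -10], [65, 23]].
Characteristic polynomial det(A - λI) = λ^2 + 4λ + 29 = 0.
Eigenvalues λ = -2 ± 5i (complex conjugate pair).
For λ=-2+5i: an eigenvector is (-1,2) - i(1,-3) = (-1 - i, 2 + 3i).
A real fundamental pair from Re and Im of e^((-2+5i)t)v: X_1 = e^(-2t)(cos(5t)·(-1,2) + sin(5t)·(1,-3)), X_2 = e^(-2t)(sin(5t)·(-1,2) - cos(5t)·(1,-3)).
General solution: C_1X_1 + C_2X_2.

x_1(t) = C_1e^(-2t)sin(5t) - C_1e^(-2t)cos(5t) - C_2e^(-2t)sin(5t) - C_2e^(-2t)cos(5t), x_2(t) = -3C_1e^(-2t)sin(5t) + 2C_1e^(-2t)cos(5t) + 2C_2e^(-2t)sin(5t) + 3C_2e^(-2t)cos(5t)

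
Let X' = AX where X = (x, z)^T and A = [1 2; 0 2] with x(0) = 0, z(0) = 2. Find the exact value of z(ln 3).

18

A = [[1,2],[0,2]]; eigenvalues λ = 2, 1.
Eigenvectors: (2,1) for λ=2, (-1,0) for λ=1.
From the initial condition, c_1 = 2, c_2 = 4.
z(ln 3) = (2)(3^2)(1) + (4)(3^1)(0) = 18.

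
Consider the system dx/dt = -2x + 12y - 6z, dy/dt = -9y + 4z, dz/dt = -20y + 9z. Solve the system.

x(t) = K_1e^(-2t) - 2K_3e^(t), y(t) = K_2e^(-t) + 2K_3e^(t), z(t) = 2K_2e^(-t) + 5K_3e^(t)

Coefficient matrix A = [[-2, 12, -6], [0, -9, 4], [0, -20, 9]].
det(A - λI) = 0 gives eigenvalues λ = -2, -1, 1.
For λ=-2: eigenvector (1,0,0).
For λ=-1: eigenvector (0,1,2).
For λ=1: eigenvector (-2,2,5).
General solution: K_1e^(-2t)(1,0,0) + K_2e^(-t)(0,1,2) + K_3e^(t)(-2,2,5).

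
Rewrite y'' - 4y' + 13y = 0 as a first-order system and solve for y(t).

y(t) = C_1e^(2t)cos(3t) + C_2e^(2t)sin(3t)

Let x_1 = y, x_2 = y'. Then x_1' = x_2 and x_2' = -13x_1 + 4x_2.
A = [[0,1],[-13,4]]; det(A-λI) = λ^2 - 4λ + 13.
Eigenvalues λ = 2 ± 3i.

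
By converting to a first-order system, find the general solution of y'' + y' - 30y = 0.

Let x_1 = y, x_2 = y'. Then x_1' = x_2 and x_2' = 30x_1 - x_2.
A = [[0,1],[30,-1]]; det(A-λI) = λ^2 + λ - 30.
Eigenvalues λ = 5, -6 with eigenvectors (1,5), (1,-6).

y(t) = c_1e^(5t) + c_2e^(-6t)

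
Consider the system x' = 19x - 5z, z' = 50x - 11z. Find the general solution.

Coefficient matrix A = [[19, -5], [50, -11]].
Characteristic polynomial det(A - λI) = λ^2 - 8λ + 41 = 0.
Eigenvalues λ = 4 ± 5i (complex conjugate pair).
For λ=4+5i: an eigenvector is (0,-1) - i(1,3) = (0 - i, -1 - 3i).
A real fundamental pair from Re and Im of e^((4+5i)t)v: X_1 = e^(4t)(cos(5t)·(0,-1) + sin(5t)·(1,3)), X_2 = e^(4t)(sin(5t)·(0,-1) - cos(5t)·(1,3)).
General solution: C_1X_1 + C_2X_2.

x(t) = C_1e^(4t)sin(5t) - C_2e^(4t)cos(5t), z(t) = 3C_1e^(4t)sin(5t) - C_1e^(4t)cos(5t) - C_2e^(4t)sin(5t) - 3C_2e^(4t)cos(5t)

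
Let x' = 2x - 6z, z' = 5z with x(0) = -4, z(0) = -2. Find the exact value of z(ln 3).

-486

A = [[2,-6],[0,5]]; eigenvalues λ = 2, 5.
Eigenvectors: (1,0) for λ=2, (-2,1) for λ=5.
From the initial condition, c_1 = -8, c_2 = -2.
z(ln 3) = (-8)(3^2)(0) + (-2)(3^5)(1) = -486.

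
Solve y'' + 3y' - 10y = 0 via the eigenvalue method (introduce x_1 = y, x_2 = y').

y(t) = c_1e^(2t) + c_2e^(-5t)

Let x_1 = y, x_2 = y'. Then x_1' = x_2 and x_2' = 10x_1 - 3x_2.
A = [[0,1],[10,-3]]; det(A-λI) = λ^2 + 3λ - 10.
Eigenvalues λ = 2, -5 with eigenvectors (1,2), (1,-5).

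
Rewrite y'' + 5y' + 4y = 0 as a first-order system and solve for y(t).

y(t) = c_1e^(-4t) + c_2e^(-t)

Let x_1 = y, x_2 = y'. Then x_1' = x_2 and x_2' = -4x_1 - 5x_2.
A = [[0,1],[-4,-5]]; det(A-λI) = λ^2 + 5λ + 4.
Eigenvalues λ = -4, -1 with eigenvectors (1,-4), (1,-1).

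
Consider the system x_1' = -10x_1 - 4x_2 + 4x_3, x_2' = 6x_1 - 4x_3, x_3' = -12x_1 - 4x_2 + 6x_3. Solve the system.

Coefficient matrix A = [[-10, -4, 4], [6, 0, -4], [-12, -4, 6]].
det(A - λI) = 0 gives eigenvalues λ = 2, -2, -4.
For λ=2: eigenvector (-1,1,-2).
For λ=-2: eigenvector (-1,1,-1).
For λ=-4: eigenvector (2,-1,2).
General solution: K_1e^(2t)(-1,1,-2) + K_2e^(-2t)(-1,1,-1) + K_3e^(-4t)(2,-1,2).

x_1(t) = -K_1e^(2t) - K_2e^(-2t) + 2K_3e^(-4t), x_2(t) = K_1e^(2t) + K_2e^(-2t) - K_3e^(-4t), x_3(t) = -2K_1e^(2t) - K_2e^(-2t) + 2K_3e^(-4t)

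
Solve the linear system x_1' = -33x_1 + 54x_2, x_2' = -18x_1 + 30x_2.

x_1(t) = -2C_1e^(-6t) - 3C_2e^(3t), x_2(t) = -C_1e^(-6t) - 2C_2e^(3t)

Coefficient matrix A = [[-33, 54], [-18, 30]].
Characteristic polynomial det(A - λI) = λ^2 + 3λ - 18 = 0.
Eigenvalues λ = -6, 3.
For λ=-6: (A-λI) row 1 is [-27, 54], so an eigenvector is (-2, -1).
For λ=3: (A-λI) row 1 is [-36, 54], so an eigenvector is (-3, -2).
General solution: C_1e^(-6t)(-2,-1) + C_2e^(3t)(-3,-2).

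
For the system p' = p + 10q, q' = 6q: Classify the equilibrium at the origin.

A = [[1,10],[0,6]]; det(A-λI) = λ^2 - 7λ + 6.
λ = 1, 6: both positive.

unstable node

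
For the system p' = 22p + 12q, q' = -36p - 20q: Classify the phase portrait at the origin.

saddle

A = [[22,12],[-36,-20]]; det(A-λI) = λ^2 - 2λ - 8.
λ = -2, 4: opposite signs.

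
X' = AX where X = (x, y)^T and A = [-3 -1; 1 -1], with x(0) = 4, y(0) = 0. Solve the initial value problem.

Coefficient matrix A = [[-3, -1], [1, -1]].
Characteristic polynomial det(A - λI) = λ^2 + 4λ + 4 = 0.
Single eigenvalue λ = -2 with algebraic multiplicity 2.
Eigenvector v = (1,-1); generalized eigenvector w with (A-λI)w=v is (2,-3).
General solution: e^(-2t)[K_1·v + K_2·(t·v + w)].
Applying x(0)=4, y(0)=0 gives K_1=12, K_2=-4.

x(t) = -4te^(-2t) + 4e^(-2t), y(t) = 4te^(-2t)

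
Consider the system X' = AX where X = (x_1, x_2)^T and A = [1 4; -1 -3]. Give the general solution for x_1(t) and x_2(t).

x_1(t) = 2C_1e^(-t) + 2C_2te^(-t) - 3C_2e^(-t), x_2(t) = -C_1e^(-t) - C_2te^(-t) + 2C_2e^(-t)

Coefficient matrix A = [[1, 4], [-1, -3]].
Characteristic polynomial det(A - λI) = λ^2 + 2λ + 1 = 0.
Single eigenvalue λ = -1 with algebraic multiplicity 2.
Eigenvector v = (2,-1); generalized eigenvector w with (A-λI)w=v is (-3,2).
General solution: e^(-t)[C_1·v + C_2·(t·v + w)].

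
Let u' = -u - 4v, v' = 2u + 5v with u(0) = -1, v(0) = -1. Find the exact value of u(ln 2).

A = [[-1,-4],[2,5]]; eigenvalues λ = 3, 1.
Eigenvectors: (1,-1) for λ=3, (2,-1) for λ=1.
From the initial condition, c_1 = 3, c_2 = -2.
u(ln 2) = (3)(2^3)(1) + (-2)(2^1)(2) = 16.

16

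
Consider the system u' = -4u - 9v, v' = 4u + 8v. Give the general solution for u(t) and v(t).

u(t) = 3K_1e^(2t) + 3K_2te^(2t) - 2K_2e^(2t), v(t) = -2K_1e^(2t) - 2K_2te^(2t) + K_2e^(2t)

Coefficient matrix A = [[-4, -9], [4, 8]].
Characteristic polynomial det(A - λI) = λ^2 - 4λ + 4 = 0.
Single eigenvalue λ = 2 with algebraic multiplicity 2.
Eigenvector v = (3,-2); generalized eigenvector w with (A-λI)w=v is (-2,1).
General solution: e^(2t)[K_1·v + K_2·(t·v + w)].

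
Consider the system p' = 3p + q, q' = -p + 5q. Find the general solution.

p(t) = -K_1e^(4t) - K_2te^(4t) - 2K_2e^(4t), q(t) = -K_1e^(4t) - K_2te^(4t) - 3K_2e^(4t)

Coefficient matrix A = [[3, 1], [-1, 5]].
Characteristic polynomial det(A - λI) = λ^2 - 8λ + 16 = 0.
Single eigenvalue λ = 4 with algebraic multiplicity 2.
Eigenvector v = (-1,-1); generalized eigenvector w with (A-λI)w=v is (-2,-3).
General solution: e^(4t)[K_1·v + K_2·(t·v + w)].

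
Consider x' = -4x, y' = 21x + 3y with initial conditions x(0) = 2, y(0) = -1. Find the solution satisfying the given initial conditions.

x(t) = 2e^(-4t), y(t) = 5e^(3t) - 6e^(-4t)

Coefficient matrix A = [[-4, 0], [21, 3]].
Characteristic polynomial det(A - λI) = λ^2 + λ - 12 = 0.
Eigenvalues λ = 3, -4.
For λ=3: (A-λI) row 1 is [-7, 0], so an eigenvector is (0, -1).
For λ=-4: (A-λI) row 2 is [21, 7], so an eigenvector is (-1, 3).
General solution: K_1e^(3t)(0,-1) + K_2e^(-4t)(-1,3).
Applying x(0)=2, y(0)=-1 gives K_1=-5, K_2=-2.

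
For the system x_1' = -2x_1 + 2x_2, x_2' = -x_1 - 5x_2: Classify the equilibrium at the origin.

stable node

A = [[-2,2],[-1,-5]]; det(A-λI) = λ^2 + 7λ + 12.
λ = -4, -3: both negative.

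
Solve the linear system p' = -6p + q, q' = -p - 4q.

Coefficient matrix A = [[-6, 1], [-1, -4]].
Characteristic polynomial det(A - λI) = λ^2 + 10λ + 25 = 0.
Single eigenvalue λ = -5 with algebraic multiplicity 2.
Eigenvector v = (-1,-1); generalized eigenvector w with (A-λI)w=v is (2,1).
General solution: e^(-5t)[c_1·v + c_2·(t·v + w)].

p(t) = -c_1e^(-5t) - c_2te^(-5t) + 2c_2e^(-5t), q(t) = -c_1e^(-5t) - c_2te^(-5t) + c_2e^(-5t)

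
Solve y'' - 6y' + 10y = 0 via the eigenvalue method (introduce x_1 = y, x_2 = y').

Let x_1 = y, x_2 = y'. Then x_1' = x_2 and x_2' = -10x_1 + 6x_2.
A = [[0,1],[-10,6]]; det(A-λI) = λ^2 - 6λ + 10.
Eigenvalues λ = 3 ± i.

y(t) = c_1e^(3t)cos(t) + c_2e^(3t)sin(t)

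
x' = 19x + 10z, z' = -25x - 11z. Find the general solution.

x(t) = -C_1e^(4t)sin(5t) + C_1e^(4t)cos(5t) + C_2e^(4t)sin(5t) + C_2e^(4t)cos(5t), z(t) = C_1e^(4t)sin(5t) - 2C_1e^(4t)cos(5t) - 2C_2e^(4t)sin(5t) - C_2e^(4t)cos(5t)

Coefficient matrix A = [[19, 10], [-25, -11]].
Characteristic polynomial det(A - λI) = λ^2 - 8λ + 41 = 0.
Eigenvalues λ = 4 ± 5i (complex conjugate pair).
For λ=4+5i: an eigenvector is (1,-2) - i(-1,1) = (1 + i, -2 - i).
A real fundamental pair from Re and Im of e^((4+5i)t)v: X_1 = e^(4t)(cos(5t)·(1,-2) + sin(5t)·(-1,1)), X_2 = e^(4t)(sin(5t)·(1,-2) - cos(5t)·(-1,1)).
General solution: C_1X_1 + C_2X_2.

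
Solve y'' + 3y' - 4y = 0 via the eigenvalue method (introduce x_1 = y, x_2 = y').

y(t) = C_1e^(t) + C_2e^(-4t)

Let x_1 = y, x_2 = y'. Then x_1' = x_2 and x_2' = 4x_1 - 3x_2.
A = [[0,1],[4,-3]]; det(A-λI) = λ^2 + 3λ - 4.
Eigenvalues λ = 1, -4 with eigenvectors (1,1), (1,-4).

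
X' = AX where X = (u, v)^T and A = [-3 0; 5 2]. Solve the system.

Coefficient matrix A = [[-3, 0], [5, 2]].
Characteristic polynomial det(A - λI) = λ^2 + λ - 6 = 0.
Eigenvalues λ = 2, -3.
For λ=2: (A-λI) row 1 is [-5, 0], so an eigenvector is (0, -1).
For λ=-3: (A-λI) row 2 is [5, 5], so an eigenvector is (1, -1).
General solution: K_1e^(2t)(0,-1) + K_2e^(-3t)(1,-1).

u(t) = K_2e^(-3t), v(t) = -K_1e^(2t) - K_2e^(-3t)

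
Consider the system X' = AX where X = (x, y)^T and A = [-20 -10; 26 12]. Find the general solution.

x(t) = 2c_1e^(-4t)sin(2t) + c_1e^(-4t)cos(2t) + c_2e^(-4t)sin(2t) - 2c_2e^(-4t)cos(2t), y(t) = -3c_1e^(-4t)sin(2t) - 2c_1e^(-4t)cos(2t) - 2c_2e^(-4t)sin(2t) + 3c_2e^(-4t)cos(2t)

Coefficient matrix A = [[-20, -10], [26, 12]].
Characteristic polynomial det(A - λI) = λ^2 + 8λ + 20 = 0.
Eigenvalues λ = -4 ± 2i (complex conjugate pair).
For λ=-4+2i: an eigenvector is (1,-2) - i(2,-3) = (1 - 2i, -2 + 3i).
A real fundamental pair from Re and Im of e^((-4+2i)t)v: X_1 = e^(-4t)(cos(2t)·(1,-2) + sin(2t)·(2,-3)), X_2 = e^(-4t)(sin(2t)·(1,-2) - cos(2t)·(2,-3)).
General solution: c_1X_1 + c_2X_2.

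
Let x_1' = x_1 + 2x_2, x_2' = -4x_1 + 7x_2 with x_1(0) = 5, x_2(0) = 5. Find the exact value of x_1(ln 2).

40

A = [[1,2],[-4,7]]; eigenvalues λ = 3, 5.
Eigenvectors: (1,1) for λ=3, (-1,-2) for λ=5.
From the initial condition, c_1 = 5, c_2 = 0.
x_1(ln 2) = (5)(2^3)(1) + (0)(2^5)(-1) = 40.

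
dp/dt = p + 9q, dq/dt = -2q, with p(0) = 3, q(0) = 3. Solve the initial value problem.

Coefficient matrix A = [[1, 9], [0, -2]].
Characteristic polynomial det(A - λI) = λ^2 + λ - 2 = 0.
Eigenvalues λ = -2, 1.
For λ=-2: (A-λI) row 1 is [3, 9], so an eigenvector is (3, -1).
For λ=1: (A-λI) row 1 is [0, 9], so an eigenvector is (-1, 0).
General solution: c_1e^(-2t)(3,-1) + c_2e^(t)(-1,0).
Applying p(0)=3, q(0)=3 gives c_1=-3, c_2=-12.

p(t) = 12e^(t) - 9e^(-2t), q(t) = 3e^(-2t)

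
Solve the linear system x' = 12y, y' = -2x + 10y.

Coefficient matrix A = [[0, 12], [-2, 10]].
Characteristic polynomial det(A - λI) = λ^2 - 10λ + 24 = 0.
Eigenvalues λ = 6, 4.
For λ=6: (A-λI) row 1 is [-6, 12], so an eigenvector is (-2, -1).
For λ=4: (A-λI) row 1 is [-4, 12], so an eigenvector is (-3, -1).
General solution: c_1e^(6t)(-2,-1) + c_2e^(4t)(-3,-1).

x(t) = -2c_1e^(6t) - 3c_2e^(4t), y(t) = -c_1e^(6t) - c_2e^(4t)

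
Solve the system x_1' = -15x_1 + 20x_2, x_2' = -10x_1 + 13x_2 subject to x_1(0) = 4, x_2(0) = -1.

x_1(t) = -38e^(-t)sin(2t) + 4e^(-t)cos(2t), x_2(t) = -27e^(-t)sin(2t) - e^(-t)cos(2t)

Coefficient matrix A = [[-15, 20], [-10, 13]].
Characteristic polynomial det(A - λI) = λ^2 + 2λ + 5 = 0.
Eigenvalues λ = -1 ± 2i (complex conjugate pair).
For λ=-1+2i: an eigenvector is (1,1) - i(3,2) = (1 - 3i, 1 - 2i).
A real fundamental pair from Re and Im of e^((-1+2i)t)v: X_1 = e^(-t)(cos(2t)·(1,1) + sin(2t)·(3,2)), X_2 = e^(-t)(sin(2t)·(1,1) - cos(2t)·(3,2)).
General solution: C_1X_1 + C_2X_2.
Applying x_1(0)=4, x_2(0)=-1 gives C_1=-11, C_2=-5.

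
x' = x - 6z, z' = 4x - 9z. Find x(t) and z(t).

Coefficient matrix A = [[1, -6], [4, -9]].
Characteristic polynomial det(A - λI) = λ^2 + 8λ + 15 = 0.
Eigenvalues λ = -3, -5.
For λ=-3: (A-λI) row 1 is [4, -6], so an eigenvector is (3, 2).
For λ=-5: (A-λI) row 1 is [6, -6], so an eigenvector is (1, 1).
General solution: K_1e^(-3t)(3,2) + K_2e^(-5t)(1,1).

x(t) = 3K_1e^(-3t) + K_2e^(-5t), z(t) = 2K_1e^(-3t) + K_2e^(-5t)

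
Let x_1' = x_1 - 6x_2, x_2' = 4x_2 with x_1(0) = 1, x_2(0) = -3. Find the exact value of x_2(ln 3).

A = [[1,-6],[0,4]]; eigenvalues λ = 1, 4.
Eigenvectors: (1,0) for λ=1, (2,-1) for λ=4.
From the initial condition, c_1 = -5, c_2 = 3.
x_2(ln 3) = (-5)(3^1)(0) + (3)(3^4)(-1) = -243.

-243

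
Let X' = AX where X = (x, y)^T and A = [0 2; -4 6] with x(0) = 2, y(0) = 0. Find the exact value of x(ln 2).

A = [[0,2],[-4,6]]; eigenvalues λ = 4, 2.
Eigenvectors: (-1,-2) for λ=4, (1,1) for λ=2.
From the initial condition, c_1 = 2, c_2 = 4.
x(ln 2) = (2)(2^4)(-1) + (4)(2^2)(1) = -16.

-16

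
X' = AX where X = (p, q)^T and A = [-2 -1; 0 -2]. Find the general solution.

p(t) = C_1e^(-2t) + C_2te^(-2t) - 3C_2e^(-2t), q(t) = -C_2e^(-2t)

Coefficient matrix A = [[-2, -1], [0, -2]].
Characteristic polynomial det(A - λI) = λ^2 + 4λ + 4 = 0.
Single eigenvalue λ = -2 with algebraic multiplicity 2.
Eigenvector v = (1,0); generalized eigenvector w with (A-λI)w=v is (-3,-1).
General solution: e^(-2t)[C_1·v + C_2·(t·v + w)].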